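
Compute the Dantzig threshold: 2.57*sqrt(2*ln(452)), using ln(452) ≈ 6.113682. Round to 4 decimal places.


ln(452) ≈ 6.113682.
2*ln(n) ≈ 12.227364.
sqrt(2*ln(n)) ≈ sqrt(12.227364) ≈ 3.496765.
threshold ≈ 2.57*3.496765 = 8.98668605 ≈ 8.9867.

8.9867


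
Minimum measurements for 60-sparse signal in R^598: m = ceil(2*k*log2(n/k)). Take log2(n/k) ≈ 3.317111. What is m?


log2(n/k) = log2(598/60) ≈ 3.317111.
2*k*log2(n/k) ≈ 2*60*3.317111 = 398.05332.
m = ceil(398.05332) = 399.

399


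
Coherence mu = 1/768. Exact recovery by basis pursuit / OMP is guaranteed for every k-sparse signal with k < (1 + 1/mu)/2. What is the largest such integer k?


1/mu = 768.
1 + 1/mu = 769.
(1 + 1/mu)/2 = 384.5 is not an integer, so k_max = floor(384.5) = 384.

384


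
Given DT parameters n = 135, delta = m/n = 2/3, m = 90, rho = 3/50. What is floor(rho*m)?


m = 2/3*135 = 90.
rho = 3/50.
rho*m = 3/50*90 = 5.4.
k = floor(5.4) = 5.

5


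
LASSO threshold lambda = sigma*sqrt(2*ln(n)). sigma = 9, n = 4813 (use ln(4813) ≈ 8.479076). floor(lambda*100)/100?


ln(4813) ≈ 8.479076.
2*ln(n) ≈ 16.958152.
sqrt(2*ln(n)) ≈ sqrt(16.958152) ≈ 4.118028.
lambda ≈ 9*4.118028 = 37.062252.
floor(lambda*100)/100 = 37.06.

37.06


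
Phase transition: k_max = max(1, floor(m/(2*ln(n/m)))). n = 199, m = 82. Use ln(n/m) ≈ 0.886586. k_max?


n/m = 199/82.
ln(n/m) ≈ 0.886586.
2*ln(n/m) ≈ 1.773172.
m/(2*ln(n/m)) ≈ 82/1.773172 ≈ 46.2448.
floor = 46.
k_max = max(1, 46) = 46.

46


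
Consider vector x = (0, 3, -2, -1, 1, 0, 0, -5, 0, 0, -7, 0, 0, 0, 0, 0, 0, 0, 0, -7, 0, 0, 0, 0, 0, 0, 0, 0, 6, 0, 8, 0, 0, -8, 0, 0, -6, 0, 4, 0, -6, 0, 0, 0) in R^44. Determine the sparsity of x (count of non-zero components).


Non-zero positions: [1, 2, 3, 4, 7, 10, 19, 28, 30, 33, 36, 38, 40].
Sparsity = 13.

13


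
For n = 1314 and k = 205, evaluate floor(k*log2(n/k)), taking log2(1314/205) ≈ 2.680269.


log2(n/k) = log2(1314/205) ≈ 2.680269.
k*log2(n/k) ≈ 205*2.680269 = 549.455145.
floor(549.455145) = 549.

549


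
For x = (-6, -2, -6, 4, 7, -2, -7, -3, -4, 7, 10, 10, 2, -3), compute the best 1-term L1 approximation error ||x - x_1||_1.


Sorted |x_i| descending: [10, 10, 7, 7, 7, 6, 6, 4, 4, 3, 3, 2, 2, 2]
Keep top 1: [10]
Tail entries: [10, 7, 7, 7, 6, 6, 4, 4, 3, 3, 2, 2, 2]
L1 error = sum of tail = 63.

63


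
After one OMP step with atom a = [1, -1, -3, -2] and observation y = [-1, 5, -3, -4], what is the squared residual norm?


a^T a = 15.
a^T y = 11.
coeff = 11/15 = 11/15.
||r||^2 = 644/15.

644/15


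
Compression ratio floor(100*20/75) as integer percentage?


100*m/n = 100*20/75 ≈ 26.6667.
floor = 26.

26


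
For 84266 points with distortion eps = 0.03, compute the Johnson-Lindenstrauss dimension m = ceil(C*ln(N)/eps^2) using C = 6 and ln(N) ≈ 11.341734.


ln(84266) ≈ 11.341734.
eps^2 = 0.03^2 = 0.0009.
C*ln(N)/eps^2 ≈ 6*11.341734/0.0009 ≈ 75611.56.
m = ceil(75611.56) = 75612.

75612


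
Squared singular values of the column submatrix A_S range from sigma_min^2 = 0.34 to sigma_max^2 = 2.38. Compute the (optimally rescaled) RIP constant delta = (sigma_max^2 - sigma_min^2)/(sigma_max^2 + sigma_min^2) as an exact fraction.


lambda_max - lambda_min = 2.38 - 0.34 = 2.04.
lambda_max + lambda_min = 2.38 + 0.34 = 2.72.
delta = 2.04/2.72 = 204/272 = 3/4.

3/4


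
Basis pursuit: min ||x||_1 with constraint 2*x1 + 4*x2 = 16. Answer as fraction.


Axis intercepts:
  x1 = 8, x2 = 0: L1 = 8
  x1 = 0, x2 = 4: L1 = 4
x* = (0, 4)
||x*||_1 = 4.

4


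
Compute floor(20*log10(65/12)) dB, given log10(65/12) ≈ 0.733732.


||x||/||e|| = 65/12.
log10(65/12) ≈ 0.733732.
20*log10(||x||/||e||) ≈ 20*0.733732 = 14.67464.
floor(14.67464) = 14.

14


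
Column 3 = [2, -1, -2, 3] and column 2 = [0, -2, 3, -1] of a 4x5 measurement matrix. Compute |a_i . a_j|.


Inner product: 2*0 + -1*-2 + -2*3 + 3*-1
Products: [0, 2, -6, -3]
Sum = -7.
|dot| = 7.

7


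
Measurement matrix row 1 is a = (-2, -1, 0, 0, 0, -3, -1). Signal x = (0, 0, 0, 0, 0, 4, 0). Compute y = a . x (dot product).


Non-zero terms: ['-3*4']
Products: [-12]
y = sum = -12.

-12


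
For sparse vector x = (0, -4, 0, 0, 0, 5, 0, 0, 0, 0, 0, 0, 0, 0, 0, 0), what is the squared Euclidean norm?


Non-zero entries: [(1, -4), (5, 5)]
Squares: [16, 25]
||x||_2^2 = sum = 41.

41


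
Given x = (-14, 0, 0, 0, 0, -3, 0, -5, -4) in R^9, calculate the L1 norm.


Non-zero entries: [(0, -14), (5, -3), (7, -5), (8, -4)]
Absolute values: [14, 3, 5, 4]
||x||_1 = sum = 26.

26


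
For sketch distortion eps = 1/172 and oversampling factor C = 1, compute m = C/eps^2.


1/eps = 172.
(1/eps)^2 = 29584.
m = 1*29584 = 29584.

29584


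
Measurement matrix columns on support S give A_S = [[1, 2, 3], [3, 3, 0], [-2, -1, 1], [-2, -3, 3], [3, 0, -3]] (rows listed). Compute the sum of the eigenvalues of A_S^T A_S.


Sum of eigenvalues of A_S^T A_S = trace(A_S^T A_S) = sum of squared column norms of A_S.
A_S^T A_S diagonal: [27, 23, 28].
trace = 27 + 23 + 28 = 78.

78


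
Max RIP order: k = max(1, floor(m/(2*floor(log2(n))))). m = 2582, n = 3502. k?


floor(log2(3502)) = 11.
2*11 = 22.
m/(2*floor(log2(n))) = 2582/22 ≈ 117.3636.
floor = 117.
k = max(1, 117) = 117.

117


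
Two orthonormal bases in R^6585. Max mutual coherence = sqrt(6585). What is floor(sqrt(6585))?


81^2 = 6561 <= 6585 < 6724 = 82^2, so 81 <= sqrt(6585) < 82.
floor(sqrt(6585)) = 81.

81


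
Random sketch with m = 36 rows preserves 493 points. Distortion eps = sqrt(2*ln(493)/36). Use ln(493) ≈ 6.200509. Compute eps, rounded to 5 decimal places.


ln(493) ≈ 6.200509.
2*ln(N)/m ≈ 2*6.200509/36 ≈ 0.34447272.
eps = sqrt(0.34447272) ≈ 0.586918 ≈ 0.58692.

0.58692


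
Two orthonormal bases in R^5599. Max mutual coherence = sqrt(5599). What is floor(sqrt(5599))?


74^2 = 5476 <= 5599 < 5625 = 75^2, so 74 <= sqrt(5599) < 75.
floor(sqrt(5599)) = 74.

74


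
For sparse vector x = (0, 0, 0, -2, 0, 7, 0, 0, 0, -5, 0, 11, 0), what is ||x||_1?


Non-zero entries: [(3, -2), (5, 7), (9, -5), (11, 11)]
Absolute values: [2, 7, 5, 11]
||x||_1 = sum = 25.

25


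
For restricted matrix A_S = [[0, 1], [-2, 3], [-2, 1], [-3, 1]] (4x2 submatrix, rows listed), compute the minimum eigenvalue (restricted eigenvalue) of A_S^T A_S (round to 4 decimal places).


A_S^T A_S = [[17, -11], [-11, 12]].
trace = 29.
det = 83.
disc = trace^2 - 4*det = 841 - 4*83 = 509.
sqrt(509) ≈ 22.561028.
lam_min = (29 - sqrt(509))/2 ≈ (29 - 22.561028)/2 = 3.219486 ≈ 3.2195.

3.2195


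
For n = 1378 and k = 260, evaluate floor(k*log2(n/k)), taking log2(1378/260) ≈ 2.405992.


log2(n/k) = log2(1378/260) ≈ 2.405992.
k*log2(n/k) ≈ 260*2.405992 = 625.55792.
floor(625.55792) = 625.

625


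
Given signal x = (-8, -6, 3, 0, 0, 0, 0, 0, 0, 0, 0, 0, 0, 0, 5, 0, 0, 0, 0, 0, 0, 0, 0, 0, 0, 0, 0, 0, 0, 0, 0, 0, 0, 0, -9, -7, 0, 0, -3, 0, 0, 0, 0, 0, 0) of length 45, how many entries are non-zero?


Non-zero positions: [0, 1, 2, 14, 34, 35, 38].
Sparsity = 7.

7


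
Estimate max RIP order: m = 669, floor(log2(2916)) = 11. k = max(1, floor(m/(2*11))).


floor(log2(2916)) = 11.
2*11 = 22.
m/(2*floor(log2(n))) = 669/22 ≈ 30.4091.
floor = 30.
k = max(1, 30) = 30.

30


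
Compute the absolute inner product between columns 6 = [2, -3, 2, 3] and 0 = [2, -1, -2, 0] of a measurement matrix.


Inner product: 2*2 + -3*-1 + 2*-2 + 3*0
Products: [4, 3, -4, 0]
Sum = 3.
|dot| = 3.

3


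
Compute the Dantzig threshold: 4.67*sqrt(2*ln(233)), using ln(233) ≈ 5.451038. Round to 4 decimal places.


ln(233) ≈ 5.451038.
2*ln(n) ≈ 10.902076.
sqrt(2*ln(n)) ≈ sqrt(10.902076) ≈ 3.301829.
threshold ≈ 4.67*3.301829 = 15.41954143 ≈ 15.4195.

15.4195


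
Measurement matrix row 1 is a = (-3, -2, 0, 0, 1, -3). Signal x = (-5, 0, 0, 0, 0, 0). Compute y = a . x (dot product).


Non-zero terms: ['-3*-5']
Products: [15]
y = sum = 15.

15


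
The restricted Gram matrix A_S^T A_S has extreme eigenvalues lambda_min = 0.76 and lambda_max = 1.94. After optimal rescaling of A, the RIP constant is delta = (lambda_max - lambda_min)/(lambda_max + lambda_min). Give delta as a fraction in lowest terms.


lambda_max - lambda_min = 1.94 - 0.76 = 1.18.
lambda_max + lambda_min = 1.94 + 0.76 = 2.70.
delta = 1.18/2.70 = 118/270 = 59/135.

59/135


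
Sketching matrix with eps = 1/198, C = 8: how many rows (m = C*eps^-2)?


1/eps = 198.
(1/eps)^2 = 39204.
m = 8*39204 = 313632.

313632


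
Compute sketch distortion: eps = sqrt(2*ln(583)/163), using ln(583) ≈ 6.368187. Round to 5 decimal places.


ln(583) ≈ 6.368187.
2*ln(N)/m ≈ 2*6.368187/163 ≈ 0.07813726.
eps = sqrt(0.07813726) ≈ 0.2795304 ≈ 0.27953.

0.27953


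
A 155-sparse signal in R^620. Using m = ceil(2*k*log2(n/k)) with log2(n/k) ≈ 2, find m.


log2(n/k) = log2(620/155) ≈ 2.
2*k*log2(n/k) ≈ 2*155*2 = 620.
m = ceil(620) = 620.

620


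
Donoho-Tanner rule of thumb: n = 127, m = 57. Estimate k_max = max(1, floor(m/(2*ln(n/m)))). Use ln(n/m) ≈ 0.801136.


n/m = 127/57.
ln(n/m) ≈ 0.801136.
2*ln(n/m) ≈ 1.602272.
m/(2*ln(n/m)) ≈ 57/1.602272 ≈ 35.5745.
floor = 35.
k_max = max(1, 35) = 35.

35


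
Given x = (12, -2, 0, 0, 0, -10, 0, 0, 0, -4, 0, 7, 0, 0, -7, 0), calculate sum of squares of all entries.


Non-zero entries: [(0, 12), (1, -2), (5, -10), (9, -4), (11, 7), (14, -7)]
Squares: [144, 4, 100, 16, 49, 49]
||x||_2^2 = sum = 362.

362


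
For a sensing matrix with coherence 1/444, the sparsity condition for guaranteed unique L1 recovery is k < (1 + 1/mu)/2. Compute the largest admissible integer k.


1/mu = 444.
1 + 1/mu = 445.
(1 + 1/mu)/2 = 222.5 is not an integer, so k_max = floor(222.5) = 222.

222


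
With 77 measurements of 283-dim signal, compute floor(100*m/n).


100*m/n = 100*77/283 ≈ 27.2085.
floor = 27.

27


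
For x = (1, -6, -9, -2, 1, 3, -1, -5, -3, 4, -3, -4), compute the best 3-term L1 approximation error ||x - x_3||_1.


Sorted |x_i| descending: [9, 6, 5, 4, 4, 3, 3, 3, 2, 1, 1, 1]
Keep top 3: [9, 6, 5]
Tail entries: [4, 4, 3, 3, 3, 2, 1, 1, 1]
L1 error = sum of tail = 22.

22


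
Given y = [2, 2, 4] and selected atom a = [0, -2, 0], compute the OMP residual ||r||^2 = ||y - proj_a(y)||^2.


a^T a = 4.
a^T y = -4.
coeff = -4/4 = -1.
||r||^2 = 20.

20


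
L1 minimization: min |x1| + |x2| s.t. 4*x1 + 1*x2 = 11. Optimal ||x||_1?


Axis intercepts:
  x1 = 11/4, x2 = 0: L1 = 11/4
  x1 = 0, x2 = 11: L1 = 11
x* = (11/4, 0)
||x*||_1 = 11/4.

11/4


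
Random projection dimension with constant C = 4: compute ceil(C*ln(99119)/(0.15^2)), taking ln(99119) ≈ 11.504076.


ln(99119) ≈ 11.504076.
eps^2 = 0.15^2 = 0.0225.
C*ln(N)/eps^2 ≈ 4*11.504076/0.0225 ≈ 2045.1691.
m = ceil(2045.1691) = 2046.

2046


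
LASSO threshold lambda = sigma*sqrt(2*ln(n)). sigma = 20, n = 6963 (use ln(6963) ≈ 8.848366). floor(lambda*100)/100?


ln(6963) ≈ 8.848366.
2*ln(n) ≈ 17.696732.
sqrt(2*ln(n)) ≈ sqrt(17.696732) ≈ 4.206748.
lambda ≈ 20*4.206748 = 84.13496.
floor(lambda*100)/100 = 84.13.

84.13


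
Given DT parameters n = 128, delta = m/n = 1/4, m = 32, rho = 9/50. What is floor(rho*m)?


m = 1/4*128 = 32.
rho = 9/50.
rho*m = 9/50*32 = 5.76.
k = floor(5.76) = 5.

5


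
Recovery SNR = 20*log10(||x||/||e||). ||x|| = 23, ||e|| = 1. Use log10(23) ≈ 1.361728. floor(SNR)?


||x||/||e|| = 23/1 = 23.
log10(23) ≈ 1.361728.
20*log10(||x||/||e||) ≈ 20*1.361728 = 27.23456.
floor(27.23456) = 27.

27


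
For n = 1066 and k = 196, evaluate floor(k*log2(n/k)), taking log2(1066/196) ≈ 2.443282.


log2(n/k) = log2(1066/196) ≈ 2.443282.
k*log2(n/k) ≈ 196*2.443282 = 478.883272.
floor(478.883272) = 478.

478


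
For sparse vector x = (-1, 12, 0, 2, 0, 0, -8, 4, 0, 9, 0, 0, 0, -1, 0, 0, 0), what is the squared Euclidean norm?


Non-zero entries: [(0, -1), (1, 12), (3, 2), (6, -8), (7, 4), (9, 9), (13, -1)]
Squares: [1, 144, 4, 64, 16, 81, 1]
||x||_2^2 = sum = 311.

311


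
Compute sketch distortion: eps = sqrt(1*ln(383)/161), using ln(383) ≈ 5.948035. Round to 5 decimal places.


ln(383) ≈ 5.948035.
1*ln(N)/m ≈ 1*5.948035/161 ≈ 0.03694432.
eps = sqrt(0.03694432) ≈ 0.1922091 ≈ 0.19221.

0.19221


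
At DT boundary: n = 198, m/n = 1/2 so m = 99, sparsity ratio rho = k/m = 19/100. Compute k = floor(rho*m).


m = 1/2*198 = 99.
rho = 19/100.
rho*m = 19/100*99 = 18.81.
k = floor(18.81) = 18.

18


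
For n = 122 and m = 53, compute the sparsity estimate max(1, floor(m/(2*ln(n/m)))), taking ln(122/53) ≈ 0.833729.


n/m = 122/53.
ln(n/m) ≈ 0.833729.
2*ln(n/m) ≈ 1.667458.
m/(2*ln(n/m)) ≈ 53/1.667458 ≈ 31.7849.
floor = 31.
k_max = max(1, 31) = 31.

31


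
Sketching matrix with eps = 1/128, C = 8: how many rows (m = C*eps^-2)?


1/eps = 128.
(1/eps)^2 = 16384.
m = 8*16384 = 131072.

131072


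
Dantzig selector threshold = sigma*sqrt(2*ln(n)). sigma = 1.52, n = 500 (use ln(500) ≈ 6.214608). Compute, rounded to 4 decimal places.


ln(500) ≈ 6.214608.
2*ln(n) ≈ 12.429216.
sqrt(2*ln(n)) ≈ sqrt(12.429216) ≈ 3.525509.
threshold ≈ 1.52*3.525509 = 5.35877368 ≈ 5.3588.

5.3588


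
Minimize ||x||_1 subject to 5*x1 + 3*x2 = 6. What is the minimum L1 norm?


Axis intercepts:
  x1 = 6/5, x2 = 0: L1 = 6/5
  x1 = 0, x2 = 2: L1 = 2
x* = (6/5, 0)
||x*||_1 = 6/5.

6/5


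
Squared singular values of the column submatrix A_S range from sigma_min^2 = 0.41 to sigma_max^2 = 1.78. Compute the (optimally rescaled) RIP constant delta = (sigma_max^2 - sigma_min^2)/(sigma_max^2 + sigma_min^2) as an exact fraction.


lambda_max - lambda_min = 1.78 - 0.41 = 1.37.
lambda_max + lambda_min = 1.78 + 0.41 = 2.19.
delta = 1.37/2.19 = 137/219.

137/219


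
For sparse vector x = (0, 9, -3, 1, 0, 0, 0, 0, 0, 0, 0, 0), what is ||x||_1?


Non-zero entries: [(1, 9), (2, -3), (3, 1)]
Absolute values: [9, 3, 1]
||x||_1 = sum = 13.

13


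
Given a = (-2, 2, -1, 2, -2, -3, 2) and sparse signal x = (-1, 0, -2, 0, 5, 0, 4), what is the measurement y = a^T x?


Non-zero terms: ['-2*-1', '-1*-2', '-2*5', '2*4']
Products: [2, 2, -10, 8]
y = sum = 2.

2


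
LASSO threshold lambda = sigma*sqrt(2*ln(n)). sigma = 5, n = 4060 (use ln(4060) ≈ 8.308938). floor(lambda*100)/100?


ln(4060) ≈ 8.308938.
2*ln(n) ≈ 16.617876.
sqrt(2*ln(n)) ≈ sqrt(16.617876) ≈ 4.076503.
lambda ≈ 5*4.076503 = 20.382515.
floor(lambda*100)/100 = 20.38.

20.38


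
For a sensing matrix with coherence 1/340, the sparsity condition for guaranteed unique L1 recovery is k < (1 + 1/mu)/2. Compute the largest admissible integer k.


1/mu = 340.
1 + 1/mu = 341.
(1 + 1/mu)/2 = 170.5 is not an integer, so k_max = floor(170.5) = 170.

170


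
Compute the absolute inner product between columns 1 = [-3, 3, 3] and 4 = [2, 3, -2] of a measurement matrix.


Inner product: -3*2 + 3*3 + 3*-2
Products: [-6, 9, -6]
Sum = -3.
|dot| = 3.

3


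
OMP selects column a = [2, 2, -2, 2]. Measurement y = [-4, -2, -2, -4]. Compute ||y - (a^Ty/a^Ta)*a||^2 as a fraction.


a^T a = 16.
a^T y = -16.
coeff = -16/16 = -1.
||r||^2 = 24.

24


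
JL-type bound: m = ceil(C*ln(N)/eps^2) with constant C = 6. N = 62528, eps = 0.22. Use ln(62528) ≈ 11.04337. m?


ln(62528) ≈ 11.04337.
eps^2 = 0.22^2 = 0.0484.
C*ln(N)/eps^2 ≈ 6*11.04337/0.0484 ≈ 1369.0128.
m = ceil(1369.0128) = 1370.

1370


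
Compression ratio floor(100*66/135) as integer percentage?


100*m/n = 100*66/135 ≈ 48.8889.
floor = 48.

48


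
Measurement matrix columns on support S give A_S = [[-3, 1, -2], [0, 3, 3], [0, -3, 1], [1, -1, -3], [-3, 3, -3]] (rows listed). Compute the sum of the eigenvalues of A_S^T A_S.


Sum of eigenvalues of A_S^T A_S = trace(A_S^T A_S) = sum of squared column norms of A_S.
A_S^T A_S diagonal: [19, 29, 32].
trace = 19 + 29 + 32 = 80.

80


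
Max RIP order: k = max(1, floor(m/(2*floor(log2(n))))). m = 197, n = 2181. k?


floor(log2(2181)) = 11.
2*11 = 22.
m/(2*floor(log2(n))) = 197/22 ≈ 8.9545.
floor = 8.
k = max(1, 8) = 8.

8


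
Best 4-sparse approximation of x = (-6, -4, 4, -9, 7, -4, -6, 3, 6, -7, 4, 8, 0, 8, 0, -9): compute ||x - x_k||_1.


Sorted |x_i| descending: [9, 9, 8, 8, 7, 7, 6, 6, 6, 4, 4, 4, 4, 3, 0, 0]
Keep top 4: [9, 9, 8, 8]
Tail entries: [7, 7, 6, 6, 6, 4, 4, 4, 4, 3, 0, 0]
L1 error = sum of tail = 51.

51


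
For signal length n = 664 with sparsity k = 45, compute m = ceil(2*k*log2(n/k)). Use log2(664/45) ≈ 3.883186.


log2(n/k) = log2(664/45) ≈ 3.883186.
2*k*log2(n/k) ≈ 2*45*3.883186 = 349.48674.
m = ceil(349.48674) = 350.

350


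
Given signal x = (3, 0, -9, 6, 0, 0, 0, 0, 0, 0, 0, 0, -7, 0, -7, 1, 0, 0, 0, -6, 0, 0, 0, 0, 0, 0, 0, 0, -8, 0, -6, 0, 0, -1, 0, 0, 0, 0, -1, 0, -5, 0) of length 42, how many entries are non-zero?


Non-zero positions: [0, 2, 3, 12, 14, 15, 19, 28, 30, 33, 38, 40].
Sparsity = 12.

12


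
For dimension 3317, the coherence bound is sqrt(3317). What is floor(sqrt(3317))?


57^2 = 3249 <= 3317 < 3364 = 58^2, so 57 <= sqrt(3317) < 58.
floor(sqrt(3317)) = 57.

57


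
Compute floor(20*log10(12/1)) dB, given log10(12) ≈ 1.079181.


||x||/||e|| = 12/1 = 12.
log10(12) ≈ 1.079181.
20*log10(||x||/||e||) ≈ 20*1.079181 = 21.58362.
floor(21.58362) = 21.

21


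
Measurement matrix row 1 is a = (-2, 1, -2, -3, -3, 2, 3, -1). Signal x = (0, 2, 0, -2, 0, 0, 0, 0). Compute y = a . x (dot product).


Non-zero terms: ['1*2', '-3*-2']
Products: [2, 6]
y = sum = 8.

8


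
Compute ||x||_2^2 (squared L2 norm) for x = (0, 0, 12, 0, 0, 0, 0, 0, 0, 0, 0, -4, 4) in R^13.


Non-zero entries: [(2, 12), (11, -4), (12, 4)]
Squares: [144, 16, 16]
||x||_2^2 = sum = 176.

176


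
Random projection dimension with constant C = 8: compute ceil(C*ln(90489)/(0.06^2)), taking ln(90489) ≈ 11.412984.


ln(90489) ≈ 11.412984.
eps^2 = 0.06^2 = 0.0036.
C*ln(N)/eps^2 ≈ 8*11.412984/0.0036 ≈ 25362.1867.
m = ceil(25362.1867) = 25363.

25363


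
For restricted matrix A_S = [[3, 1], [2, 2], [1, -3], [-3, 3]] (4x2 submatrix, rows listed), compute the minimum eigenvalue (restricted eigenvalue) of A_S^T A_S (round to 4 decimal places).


A_S^T A_S = [[23, -5], [-5, 23]].
trace = 46.
det = 504.
disc = trace^2 - 4*det = 2116 - 4*504 = 100.
sqrt(100) = 10.
lam_min = (46 - 10)/2 = 18 = 18.0000.

18.0000


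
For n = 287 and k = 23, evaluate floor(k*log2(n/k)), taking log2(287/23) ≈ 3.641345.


log2(n/k) = log2(287/23) ≈ 3.641345.
k*log2(n/k) ≈ 23*3.641345 = 83.750935.
floor(83.750935) = 83.

83


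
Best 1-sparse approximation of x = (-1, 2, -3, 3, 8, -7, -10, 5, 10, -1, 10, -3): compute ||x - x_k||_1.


Sorted |x_i| descending: [10, 10, 10, 8, 7, 5, 3, 3, 3, 2, 1, 1]
Keep top 1: [10]
Tail entries: [10, 10, 8, 7, 5, 3, 3, 3, 2, 1, 1]
L1 error = sum of tail = 53.

53


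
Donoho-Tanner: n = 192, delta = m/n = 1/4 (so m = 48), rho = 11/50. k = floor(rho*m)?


m = 1/4*192 = 48.
rho = 11/50.
rho*m = 11/50*48 = 10.56.
k = floor(10.56) = 10.

10


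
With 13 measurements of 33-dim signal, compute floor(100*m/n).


100*m/n = 100*13/33 ≈ 39.3939.
floor = 39.

39


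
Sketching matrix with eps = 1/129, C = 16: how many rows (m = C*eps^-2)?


1/eps = 129.
(1/eps)^2 = 16641.
m = 16*16641 = 266256.

266256


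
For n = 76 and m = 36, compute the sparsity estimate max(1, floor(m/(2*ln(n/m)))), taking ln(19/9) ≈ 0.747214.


n/m = 76/36 = 19/9.
ln(n/m) ≈ 0.747214.
2*ln(n/m) ≈ 1.494428.
m/(2*ln(n/m)) ≈ 36/1.494428 ≈ 24.0895.
floor = 24.
k_max = max(1, 24) = 24.

24


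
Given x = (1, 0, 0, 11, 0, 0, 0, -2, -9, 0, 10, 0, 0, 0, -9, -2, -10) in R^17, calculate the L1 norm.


Non-zero entries: [(0, 1), (3, 11), (7, -2), (8, -9), (10, 10), (14, -9), (15, -2), (16, -10)]
Absolute values: [1, 11, 2, 9, 10, 9, 2, 10]
||x||_1 = sum = 54.

54


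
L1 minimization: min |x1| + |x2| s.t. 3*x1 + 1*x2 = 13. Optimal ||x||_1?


Axis intercepts:
  x1 = 13/3, x2 = 0: L1 = 13/3
  x1 = 0, x2 = 13: L1 = 13
x* = (13/3, 0)
||x*||_1 = 13/3.

13/3


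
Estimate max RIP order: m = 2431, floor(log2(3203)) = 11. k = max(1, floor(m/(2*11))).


floor(log2(3203)) = 11.
2*11 = 22.
m/(2*floor(log2(n))) = 2431/22 ≈ 110.5.
floor = 110.
k = max(1, 110) = 110.

110


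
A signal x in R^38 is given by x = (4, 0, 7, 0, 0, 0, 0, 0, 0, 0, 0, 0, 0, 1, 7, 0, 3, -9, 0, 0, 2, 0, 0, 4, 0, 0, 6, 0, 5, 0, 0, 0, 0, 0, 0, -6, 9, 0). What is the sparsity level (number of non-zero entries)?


Non-zero positions: [0, 2, 13, 14, 16, 17, 20, 23, 26, 28, 35, 36].
Sparsity = 12.

12


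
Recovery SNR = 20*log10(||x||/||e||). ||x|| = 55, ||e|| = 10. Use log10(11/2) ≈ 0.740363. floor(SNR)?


||x||/||e|| = 55/10 = 11/2.
log10(11/2) ≈ 0.740363.
20*log10(||x||/||e||) ≈ 20*0.740363 = 14.80726.
floor(14.80726) = 14.

14


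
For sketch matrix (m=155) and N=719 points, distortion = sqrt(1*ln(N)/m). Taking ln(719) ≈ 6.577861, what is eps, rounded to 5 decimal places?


ln(719) ≈ 6.577861.
1*ln(N)/m ≈ 1*6.577861/155 ≈ 0.04243781.
eps = sqrt(0.04243781) ≈ 0.2060044 ≈ 0.20600.

0.20600


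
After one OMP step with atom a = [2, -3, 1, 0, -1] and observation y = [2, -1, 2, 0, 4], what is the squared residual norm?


a^T a = 15.
a^T y = 5.
coeff = 5/15 = 1/3.
||r||^2 = 70/3.

70/3


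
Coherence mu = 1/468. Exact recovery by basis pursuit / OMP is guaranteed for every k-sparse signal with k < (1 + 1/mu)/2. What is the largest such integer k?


1/mu = 468.
1 + 1/mu = 469.
(1 + 1/mu)/2 = 234.5 is not an integer, so k_max = floor(234.5) = 234.

234


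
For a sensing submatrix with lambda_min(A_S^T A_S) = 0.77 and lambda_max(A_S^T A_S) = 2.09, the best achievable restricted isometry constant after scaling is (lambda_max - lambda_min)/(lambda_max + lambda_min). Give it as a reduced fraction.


lambda_max - lambda_min = 2.09 - 0.77 = 1.32.
lambda_max + lambda_min = 2.09 + 0.77 = 2.86.
delta = 1.32/2.86 = 132/286 = 6/13.

6/13


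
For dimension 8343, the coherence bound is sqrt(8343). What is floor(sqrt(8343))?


91^2 = 8281 <= 8343 < 8464 = 92^2, so 91 <= sqrt(8343) < 92.
floor(sqrt(8343)) = 91.

91


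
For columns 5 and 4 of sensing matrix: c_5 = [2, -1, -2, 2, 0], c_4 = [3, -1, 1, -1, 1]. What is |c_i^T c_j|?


Inner product: 2*3 + -1*-1 + -2*1 + 2*-1 + 0*1
Products: [6, 1, -2, -2, 0]
Sum = 3.
|dot| = 3.

3


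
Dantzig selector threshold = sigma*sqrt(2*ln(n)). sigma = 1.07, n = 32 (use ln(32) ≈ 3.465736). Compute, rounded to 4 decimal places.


ln(32) ≈ 3.465736.
2*ln(n) ≈ 6.931472.
sqrt(2*ln(n)) ≈ sqrt(6.931472) ≈ 2.632769.
threshold ≈ 1.07*2.632769 = 2.81706283 ≈ 2.8171.

2.8171


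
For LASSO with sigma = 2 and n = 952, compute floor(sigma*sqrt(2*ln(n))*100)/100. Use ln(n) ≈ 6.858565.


ln(952) ≈ 6.858565.
2*ln(n) ≈ 13.71713.
sqrt(2*ln(n)) ≈ sqrt(13.71713) ≈ 3.703664.
lambda ≈ 2*3.703664 = 7.407328.
floor(lambda*100)/100 = 7.40.

7.40


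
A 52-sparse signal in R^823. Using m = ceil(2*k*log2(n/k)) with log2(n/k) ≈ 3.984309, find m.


log2(n/k) = log2(823/52) ≈ 3.984309.
2*k*log2(n/k) ≈ 2*52*3.984309 = 414.368136.
m = ceil(414.368136) = 415.

415


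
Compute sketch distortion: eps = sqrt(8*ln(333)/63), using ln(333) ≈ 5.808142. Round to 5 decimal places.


ln(333) ≈ 5.808142.
8*ln(N)/m ≈ 8*5.808142/63 ≈ 0.73754184.
eps = sqrt(0.73754184) ≈ 0.8588026 ≈ 0.85880.

0.85880


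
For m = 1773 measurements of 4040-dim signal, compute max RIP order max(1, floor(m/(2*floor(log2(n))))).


floor(log2(4040)) = 11.
2*11 = 22.
m/(2*floor(log2(n))) = 1773/22 ≈ 80.5909.
floor = 80.
k = max(1, 80) = 80.

80


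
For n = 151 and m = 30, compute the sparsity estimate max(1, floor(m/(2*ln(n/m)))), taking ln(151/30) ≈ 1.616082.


n/m = 151/30.
ln(n/m) ≈ 1.616082.
2*ln(n/m) ≈ 3.232164.
m/(2*ln(n/m)) ≈ 30/3.232164 ≈ 9.2817.
floor = 9.
k_max = max(1, 9) = 9.

9


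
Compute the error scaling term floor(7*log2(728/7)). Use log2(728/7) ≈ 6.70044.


log2(n/k) = log2(728/7) ≈ 6.70044.
k*log2(n/k) ≈ 7*6.70044 = 46.90308.
floor(46.90308) = 46.

46


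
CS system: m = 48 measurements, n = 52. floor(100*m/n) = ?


100*m/n = 100*48/52 ≈ 92.3077.
floor = 92.

92


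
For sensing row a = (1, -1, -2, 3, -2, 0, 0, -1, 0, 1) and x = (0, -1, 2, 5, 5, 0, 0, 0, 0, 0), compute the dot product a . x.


Non-zero terms: ['-1*-1', '-2*2', '3*5', '-2*5']
Products: [1, -4, 15, -10]
y = sum = 2.

2


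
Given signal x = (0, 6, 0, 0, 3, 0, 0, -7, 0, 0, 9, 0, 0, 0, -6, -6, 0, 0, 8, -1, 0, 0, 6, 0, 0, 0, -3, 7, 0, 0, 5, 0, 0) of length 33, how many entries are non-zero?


Non-zero positions: [1, 4, 7, 10, 14, 15, 18, 19, 22, 26, 27, 30].
Sparsity = 12.

12


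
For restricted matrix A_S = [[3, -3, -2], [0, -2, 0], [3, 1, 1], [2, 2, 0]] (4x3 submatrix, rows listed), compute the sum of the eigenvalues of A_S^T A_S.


Sum of eigenvalues of A_S^T A_S = trace(A_S^T A_S) = sum of squared column norms of A_S.
A_S^T A_S diagonal: [22, 18, 5].
trace = 22 + 18 + 5 = 45.

45


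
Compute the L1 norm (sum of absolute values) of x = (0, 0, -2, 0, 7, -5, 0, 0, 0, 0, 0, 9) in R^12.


Non-zero entries: [(2, -2), (4, 7), (5, -5), (11, 9)]
Absolute values: [2, 7, 5, 9]
||x||_1 = sum = 23.

23


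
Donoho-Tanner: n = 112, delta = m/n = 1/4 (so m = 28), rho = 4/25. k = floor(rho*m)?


m = 1/4*112 = 28.
rho = 4/25.
rho*m = 4/25*28 = 4.48.
k = floor(4.48) = 4.

4


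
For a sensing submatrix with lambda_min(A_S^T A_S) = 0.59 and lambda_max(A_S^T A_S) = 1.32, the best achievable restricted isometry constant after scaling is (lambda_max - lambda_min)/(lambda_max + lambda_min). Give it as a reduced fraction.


lambda_max - lambda_min = 1.32 - 0.59 = 0.73.
lambda_max + lambda_min = 1.32 + 0.59 = 1.91.
delta = 0.73/1.91 = 73/191.

73/191


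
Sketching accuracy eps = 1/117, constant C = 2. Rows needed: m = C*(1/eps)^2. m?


1/eps = 117.
(1/eps)^2 = 13689.
m = 2*13689 = 27378.

27378


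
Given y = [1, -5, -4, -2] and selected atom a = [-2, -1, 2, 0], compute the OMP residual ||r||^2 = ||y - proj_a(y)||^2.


a^T a = 9.
a^T y = -5.
coeff = -5/9 = -5/9.
||r||^2 = 389/9.

389/9


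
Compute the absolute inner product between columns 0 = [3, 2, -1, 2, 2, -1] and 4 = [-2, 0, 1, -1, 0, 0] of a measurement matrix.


Inner product: 3*-2 + 2*0 + -1*1 + 2*-1 + 2*0 + -1*0
Products: [-6, 0, -1, -2, 0, 0]
Sum = -9.
|dot| = 9.

9


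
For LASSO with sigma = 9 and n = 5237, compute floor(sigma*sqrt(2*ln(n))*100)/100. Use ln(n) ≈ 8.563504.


ln(5237) ≈ 8.563504.
2*ln(n) ≈ 17.127008.
sqrt(2*ln(n)) ≈ sqrt(17.127008) ≈ 4.138479.
lambda ≈ 9*4.138479 = 37.246311.
floor(lambda*100)/100 = 37.24.

37.24


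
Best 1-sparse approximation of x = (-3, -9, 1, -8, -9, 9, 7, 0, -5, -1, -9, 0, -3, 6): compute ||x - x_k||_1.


Sorted |x_i| descending: [9, 9, 9, 9, 8, 7, 6, 5, 3, 3, 1, 1, 0, 0]
Keep top 1: [9]
Tail entries: [9, 9, 9, 8, 7, 6, 5, 3, 3, 1, 1, 0, 0]
L1 error = sum of tail = 61.

61


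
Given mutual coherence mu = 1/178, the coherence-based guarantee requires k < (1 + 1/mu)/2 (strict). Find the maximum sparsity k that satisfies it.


1/mu = 178.
1 + 1/mu = 179.
(1 + 1/mu)/2 = 89.5 is not an integer, so k_max = floor(89.5) = 89.

89


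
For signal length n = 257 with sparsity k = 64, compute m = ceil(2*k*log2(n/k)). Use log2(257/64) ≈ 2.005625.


log2(n/k) = log2(257/64) ≈ 2.005625.
2*k*log2(n/k) ≈ 2*64*2.005625 = 256.72.
m = ceil(256.72) = 257.

257


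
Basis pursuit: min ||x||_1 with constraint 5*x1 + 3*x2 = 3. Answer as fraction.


Axis intercepts:
  x1 = 3/5, x2 = 0: L1 = 3/5
  x1 = 0, x2 = 1: L1 = 1
x* = (3/5, 0)
||x*||_1 = 3/5.

3/5


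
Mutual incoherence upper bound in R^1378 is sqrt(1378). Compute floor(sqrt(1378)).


37^2 = 1369 <= 1378 < 1444 = 38^2, so 37 <= sqrt(1378) < 38.
floor(sqrt(1378)) = 37.

37


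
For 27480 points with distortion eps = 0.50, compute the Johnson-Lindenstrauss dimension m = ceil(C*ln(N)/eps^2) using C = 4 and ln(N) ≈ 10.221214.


ln(27480) ≈ 10.221214.
eps^2 = 0.50^2 = 0.25.
C*ln(N)/eps^2 ≈ 4*10.221214/0.25 ≈ 163.5394.
m = ceil(163.5394) = 164.

164


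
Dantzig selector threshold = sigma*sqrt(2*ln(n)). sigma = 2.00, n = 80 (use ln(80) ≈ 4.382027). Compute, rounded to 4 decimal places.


ln(80) ≈ 4.382027.
2*ln(n) ≈ 8.764054.
sqrt(2*ln(n)) ≈ sqrt(8.764054) ≈ 2.960414.
threshold ≈ 2.00*2.960414 = 5.920828 ≈ 5.9208.

5.9208


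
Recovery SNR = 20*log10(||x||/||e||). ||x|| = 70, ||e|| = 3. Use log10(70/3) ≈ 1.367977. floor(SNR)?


||x||/||e|| = 70/3.
log10(70/3) ≈ 1.367977.
20*log10(||x||/||e||) ≈ 20*1.367977 = 27.35954.
floor(27.35954) = 27.

27


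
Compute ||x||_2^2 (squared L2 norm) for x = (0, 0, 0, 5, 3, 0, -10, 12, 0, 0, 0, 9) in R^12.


Non-zero entries: [(3, 5), (4, 3), (6, -10), (7, 12), (11, 9)]
Squares: [25, 9, 100, 144, 81]
||x||_2^2 = sum = 359.

359


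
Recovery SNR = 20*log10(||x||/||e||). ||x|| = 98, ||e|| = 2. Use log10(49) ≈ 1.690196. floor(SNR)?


||x||/||e|| = 98/2 = 49.
log10(49) ≈ 1.690196.
20*log10(||x||/||e||) ≈ 20*1.690196 = 33.80392.
floor(33.80392) = 33.

33


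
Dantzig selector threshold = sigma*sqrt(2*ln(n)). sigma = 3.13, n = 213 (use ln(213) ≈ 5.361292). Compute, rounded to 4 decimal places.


ln(213) ≈ 5.361292.
2*ln(n) ≈ 10.722584.
sqrt(2*ln(n)) ≈ sqrt(10.722584) ≈ 3.274536.
threshold ≈ 3.13*3.274536 = 10.24929768 ≈ 10.2493.

10.2493


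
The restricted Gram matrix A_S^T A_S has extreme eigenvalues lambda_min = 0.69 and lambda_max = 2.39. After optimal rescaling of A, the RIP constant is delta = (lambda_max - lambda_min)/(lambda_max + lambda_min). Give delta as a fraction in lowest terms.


lambda_max - lambda_min = 2.39 - 0.69 = 1.70.
lambda_max + lambda_min = 2.39 + 0.69 = 3.08.
delta = 1.70/3.08 = 170/308 = 85/154.

85/154


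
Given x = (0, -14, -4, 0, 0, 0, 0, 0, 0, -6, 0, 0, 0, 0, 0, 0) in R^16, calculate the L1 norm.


Non-zero entries: [(1, -14), (2, -4), (9, -6)]
Absolute values: [14, 4, 6]
||x||_1 = sum = 24.

24


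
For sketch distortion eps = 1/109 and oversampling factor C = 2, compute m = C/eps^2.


1/eps = 109.
(1/eps)^2 = 11881.
m = 2*11881 = 23762.

23762


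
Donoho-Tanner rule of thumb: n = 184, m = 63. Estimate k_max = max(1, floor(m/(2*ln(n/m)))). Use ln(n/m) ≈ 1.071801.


n/m = 184/63.
ln(n/m) ≈ 1.071801.
2*ln(n/m) ≈ 2.143602.
m/(2*ln(n/m)) ≈ 63/2.143602 ≈ 29.3898.
floor = 29.
k_max = max(1, 29) = 29.

29


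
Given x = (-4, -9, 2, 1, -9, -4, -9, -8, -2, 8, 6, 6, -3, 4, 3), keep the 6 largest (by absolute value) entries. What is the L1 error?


Sorted |x_i| descending: [9, 9, 9, 8, 8, 6, 6, 4, 4, 4, 3, 3, 2, 2, 1]
Keep top 6: [9, 9, 9, 8, 8, 6]
Tail entries: [6, 4, 4, 4, 3, 3, 2, 2, 1]
L1 error = sum of tail = 29.

29


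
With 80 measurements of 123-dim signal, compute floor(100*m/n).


100*m/n = 100*80/123 ≈ 65.0407.
floor = 65.

65


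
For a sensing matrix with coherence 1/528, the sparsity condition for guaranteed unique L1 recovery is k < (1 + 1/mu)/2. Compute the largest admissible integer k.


1/mu = 528.
1 + 1/mu = 529.
(1 + 1/mu)/2 = 264.5 is not an integer, so k_max = floor(264.5) = 264.

264


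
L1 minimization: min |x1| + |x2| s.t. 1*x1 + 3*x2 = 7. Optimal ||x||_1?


Axis intercepts:
  x1 = 7, x2 = 0: L1 = 7
  x1 = 0, x2 = 7/3: L1 = 7/3
x* = (0, 7/3)
||x*||_1 = 7/3.

7/3


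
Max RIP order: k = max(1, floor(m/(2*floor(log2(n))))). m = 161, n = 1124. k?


floor(log2(1124)) = 10.
2*10 = 20.
m/(2*floor(log2(n))) = 161/20 ≈ 8.05.
floor = 8.
k = max(1, 8) = 8.

8


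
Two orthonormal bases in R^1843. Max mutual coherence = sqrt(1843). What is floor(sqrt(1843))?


42^2 = 1764 <= 1843 < 1849 = 43^2, so 42 <= sqrt(1843) < 43.
floor(sqrt(1843)) = 42.

42


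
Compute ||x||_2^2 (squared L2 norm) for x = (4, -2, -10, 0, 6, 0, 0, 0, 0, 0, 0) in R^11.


Non-zero entries: [(0, 4), (1, -2), (2, -10), (4, 6)]
Squares: [16, 4, 100, 36]
||x||_2^2 = sum = 156.

156


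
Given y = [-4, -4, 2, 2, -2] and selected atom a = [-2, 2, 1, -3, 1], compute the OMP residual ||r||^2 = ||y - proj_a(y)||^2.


a^T a = 19.
a^T y = -6.
coeff = -6/19 = -6/19.
||r||^2 = 800/19.

800/19


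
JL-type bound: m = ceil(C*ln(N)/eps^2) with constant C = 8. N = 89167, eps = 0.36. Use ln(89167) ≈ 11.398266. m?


ln(89167) ≈ 11.398266.
eps^2 = 0.36^2 = 0.1296.
C*ln(N)/eps^2 ≈ 8*11.398266/0.1296 ≈ 703.5967.
m = ceil(703.5967) = 704.

704


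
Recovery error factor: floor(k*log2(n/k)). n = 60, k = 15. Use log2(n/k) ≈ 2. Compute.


log2(n/k) = log2(60/15) ≈ 2.
k*log2(n/k) ≈ 15*2 = 30.
floor(30) = 30.

30


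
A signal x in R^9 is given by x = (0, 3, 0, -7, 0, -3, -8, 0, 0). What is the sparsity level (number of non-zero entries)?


Non-zero positions: [1, 3, 5, 6].
Sparsity = 4.

4


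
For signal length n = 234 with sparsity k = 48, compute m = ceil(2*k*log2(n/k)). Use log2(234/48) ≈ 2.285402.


log2(n/k) = log2(234/48) ≈ 2.285402.
2*k*log2(n/k) ≈ 2*48*2.285402 = 219.398592.
m = ceil(219.398592) = 220.

220


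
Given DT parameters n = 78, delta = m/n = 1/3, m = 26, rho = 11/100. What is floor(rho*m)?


m = 1/3*78 = 26.
rho = 11/100.
rho*m = 11/100*26 = 2.86.
k = floor(2.86) = 2.

2


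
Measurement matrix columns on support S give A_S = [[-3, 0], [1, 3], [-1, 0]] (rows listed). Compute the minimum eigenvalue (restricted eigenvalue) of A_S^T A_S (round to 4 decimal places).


A_S^T A_S = [[11, 3], [3, 9]].
trace = 20.
det = 90.
disc = trace^2 - 4*det = 400 - 4*90 = 40.
sqrt(40) ≈ 6.324555.
lam_min = (20 - sqrt(40))/2 ≈ (20 - 6.324555)/2 = 6.8377225 ≈ 6.8377.

6.8377


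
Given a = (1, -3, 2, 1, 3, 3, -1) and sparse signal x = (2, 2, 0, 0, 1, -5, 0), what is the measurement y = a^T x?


Non-zero terms: ['1*2', '-3*2', '3*1', '3*-5']
Products: [2, -6, 3, -15]
y = sum = -16.

-16


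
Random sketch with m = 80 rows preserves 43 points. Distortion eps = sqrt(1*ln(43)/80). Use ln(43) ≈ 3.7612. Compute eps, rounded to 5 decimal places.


ln(43) ≈ 3.7612.
1*ln(N)/m ≈ 1*3.7612/80 ≈ 0.047015.
eps = sqrt(0.047015) ≈ 0.2168294 ≈ 0.21683.

0.21683


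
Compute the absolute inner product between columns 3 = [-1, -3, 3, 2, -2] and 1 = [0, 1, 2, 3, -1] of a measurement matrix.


Inner product: -1*0 + -3*1 + 3*2 + 2*3 + -2*-1
Products: [0, -3, 6, 6, 2]
Sum = 11.
|dot| = 11.

11


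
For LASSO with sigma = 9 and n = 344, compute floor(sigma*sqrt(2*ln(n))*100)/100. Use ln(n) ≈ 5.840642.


ln(344) ≈ 5.840642.
2*ln(n) ≈ 11.681284.
sqrt(2*ln(n)) ≈ sqrt(11.681284) ≈ 3.417789.
lambda ≈ 9*3.417789 = 30.760101.
floor(lambda*100)/100 = 30.76.

30.76


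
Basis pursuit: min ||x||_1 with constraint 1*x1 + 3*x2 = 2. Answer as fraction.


Axis intercepts:
  x1 = 2, x2 = 0: L1 = 2
  x1 = 0, x2 = 2/3: L1 = 2/3
x* = (0, 2/3)
||x*||_1 = 2/3.

2/3


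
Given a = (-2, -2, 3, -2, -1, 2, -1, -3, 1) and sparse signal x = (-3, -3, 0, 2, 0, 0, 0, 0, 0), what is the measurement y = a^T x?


Non-zero terms: ['-2*-3', '-2*-3', '-2*2']
Products: [6, 6, -4]
y = sum = 8.

8


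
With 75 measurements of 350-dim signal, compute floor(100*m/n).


100*m/n = 100*75/350 ≈ 21.4286.
floor = 21.

21


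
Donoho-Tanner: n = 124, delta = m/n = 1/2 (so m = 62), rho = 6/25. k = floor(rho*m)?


m = 1/2*124 = 62.
rho = 6/25.
rho*m = 6/25*62 = 14.88.
k = floor(14.88) = 14.

14


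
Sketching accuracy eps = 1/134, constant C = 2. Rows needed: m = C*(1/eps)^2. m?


1/eps = 134.
(1/eps)^2 = 17956.
m = 2*17956 = 35912.

35912


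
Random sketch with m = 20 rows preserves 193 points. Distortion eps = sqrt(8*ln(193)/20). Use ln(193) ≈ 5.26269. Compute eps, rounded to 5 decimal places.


ln(193) ≈ 5.26269.
8*ln(N)/m ≈ 8*5.26269/20 ≈ 2.105076.
eps = sqrt(2.105076) ≈ 1.450888 ≈ 1.45089.

1.45089


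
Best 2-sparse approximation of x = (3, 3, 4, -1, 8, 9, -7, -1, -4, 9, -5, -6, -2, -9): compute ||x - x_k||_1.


Sorted |x_i| descending: [9, 9, 9, 8, 7, 6, 5, 4, 4, 3, 3, 2, 1, 1]
Keep top 2: [9, 9]
Tail entries: [9, 8, 7, 6, 5, 4, 4, 3, 3, 2, 1, 1]
L1 error = sum of tail = 53.

53


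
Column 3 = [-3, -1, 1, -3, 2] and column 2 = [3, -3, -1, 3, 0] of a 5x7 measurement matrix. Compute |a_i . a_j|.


Inner product: -3*3 + -1*-3 + 1*-1 + -3*3 + 2*0
Products: [-9, 3, -1, -9, 0]
Sum = -16.
|dot| = 16.

16


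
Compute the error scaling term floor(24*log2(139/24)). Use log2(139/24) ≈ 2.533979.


log2(n/k) = log2(139/24) ≈ 2.533979.
k*log2(n/k) ≈ 24*2.533979 = 60.815496.
floor(60.815496) = 60.

60


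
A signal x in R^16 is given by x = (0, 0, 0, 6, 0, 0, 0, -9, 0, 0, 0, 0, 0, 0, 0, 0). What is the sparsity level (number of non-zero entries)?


Non-zero positions: [3, 7].
Sparsity = 2.

2


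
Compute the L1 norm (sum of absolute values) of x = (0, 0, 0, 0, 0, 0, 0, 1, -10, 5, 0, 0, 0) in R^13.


Non-zero entries: [(7, 1), (8, -10), (9, 5)]
Absolute values: [1, 10, 5]
||x||_1 = sum = 16.

16


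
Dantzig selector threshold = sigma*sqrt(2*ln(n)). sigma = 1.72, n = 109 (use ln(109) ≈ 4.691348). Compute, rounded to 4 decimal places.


ln(109) ≈ 4.691348.
2*ln(n) ≈ 9.382696.
sqrt(2*ln(n)) ≈ sqrt(9.382696) ≈ 3.063119.
threshold ≈ 1.72*3.063119 = 5.26856468 ≈ 5.2686.

5.2686


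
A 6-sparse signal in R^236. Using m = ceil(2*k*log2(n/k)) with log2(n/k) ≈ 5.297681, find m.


log2(n/k) = log2(236/6) ≈ 5.297681.
2*k*log2(n/k) ≈ 2*6*5.297681 = 63.572172.
m = ceil(63.572172) = 64.

64


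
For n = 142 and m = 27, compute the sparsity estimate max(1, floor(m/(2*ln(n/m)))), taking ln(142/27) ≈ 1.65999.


n/m = 142/27.
ln(n/m) ≈ 1.65999.
2*ln(n/m) ≈ 3.31998.
m/(2*ln(n/m)) ≈ 27/3.31998 ≈ 8.1326.
floor = 8.
k_max = max(1, 8) = 8.

8


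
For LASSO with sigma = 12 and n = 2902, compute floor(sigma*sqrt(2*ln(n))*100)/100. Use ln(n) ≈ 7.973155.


ln(2902) ≈ 7.973155.
2*ln(n) ≈ 15.94631.
sqrt(2*ln(n)) ≈ sqrt(15.94631) ≈ 3.993283.
lambda ≈ 12*3.993283 = 47.919396.
floor(lambda*100)/100 = 47.91.

47.91


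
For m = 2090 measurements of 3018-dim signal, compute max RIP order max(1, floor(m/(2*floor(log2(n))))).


floor(log2(3018)) = 11.
2*11 = 22.
m/(2*floor(log2(n))) = 2090/22 ≈ 95.0.
floor = 95.
k = max(1, 95) = 95.

95


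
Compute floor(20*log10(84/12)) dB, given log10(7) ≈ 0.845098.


||x||/||e|| = 84/12 = 7.
log10(7) ≈ 0.845098.
20*log10(||x||/||e||) ≈ 20*0.845098 = 16.90196.
floor(16.90196) = 16.

16


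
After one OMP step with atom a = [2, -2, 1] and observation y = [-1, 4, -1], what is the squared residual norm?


a^T a = 9.
a^T y = -11.
coeff = -11/9 = -11/9.
||r||^2 = 41/9.

41/9


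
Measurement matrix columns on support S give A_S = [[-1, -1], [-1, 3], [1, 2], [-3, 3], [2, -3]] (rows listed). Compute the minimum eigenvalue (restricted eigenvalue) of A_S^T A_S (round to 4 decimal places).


A_S^T A_S = [[16, -15], [-15, 32]].
trace = 48.
det = 287.
disc = trace^2 - 4*det = 2304 - 4*287 = 1156.
sqrt(1156) = 34.
lam_min = (48 - 34)/2 = 7 = 7.0000.

7.0000


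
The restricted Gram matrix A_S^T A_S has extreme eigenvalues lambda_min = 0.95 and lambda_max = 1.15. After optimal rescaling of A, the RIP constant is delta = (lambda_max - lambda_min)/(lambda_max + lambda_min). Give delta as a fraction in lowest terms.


lambda_max - lambda_min = 1.15 - 0.95 = 0.20.
lambda_max + lambda_min = 1.15 + 0.95 = 2.10.
delta = 0.20/2.10 = 20/210 = 2/21.

2/21


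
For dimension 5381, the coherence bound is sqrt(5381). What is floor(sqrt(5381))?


73^2 = 5329 <= 5381 < 5476 = 74^2, so 73 <= sqrt(5381) < 74.
floor(sqrt(5381)) = 73.

73
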